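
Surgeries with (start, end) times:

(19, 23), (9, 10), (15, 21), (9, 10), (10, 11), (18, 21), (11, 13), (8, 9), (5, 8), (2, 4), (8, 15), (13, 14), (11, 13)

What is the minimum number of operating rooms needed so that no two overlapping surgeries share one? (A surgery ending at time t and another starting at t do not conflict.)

3

Events (time:±→running): 2:+→1 4:-→0 5:+→1 8:-→0 8:+→1 8:+→2 9:-→1 9:+→2 9:+→3 … peak 3.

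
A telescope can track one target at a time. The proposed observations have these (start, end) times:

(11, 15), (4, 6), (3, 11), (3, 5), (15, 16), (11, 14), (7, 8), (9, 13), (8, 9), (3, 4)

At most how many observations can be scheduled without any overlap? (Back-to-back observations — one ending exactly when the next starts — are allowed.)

Sorted by end: (3,4)  (3,5)  (4,6)  (7,8)  (8,9)  (3,11)  (9,13)  (11,14)  (11,15)  (15,16)
take (3,4); skip (3,5); take (4,6); take (7,8); take (8,9); take (9,13); take (15,16).
Selected 6 observations.

6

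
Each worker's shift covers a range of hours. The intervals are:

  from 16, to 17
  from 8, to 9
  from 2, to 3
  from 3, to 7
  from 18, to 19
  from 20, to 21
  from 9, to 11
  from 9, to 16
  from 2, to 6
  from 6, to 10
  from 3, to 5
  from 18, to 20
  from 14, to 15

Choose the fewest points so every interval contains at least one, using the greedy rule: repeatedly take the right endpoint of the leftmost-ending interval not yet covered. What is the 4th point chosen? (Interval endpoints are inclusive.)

Sorted: [2,3] [3,5] [2,6] [3,7] [8,9] [6,10] [9,11] [14,15] [9,16] [16,17] [18,19] [18,20] [20,21]
{[2,3],[3,5],[2,6],[3,7]} hit by 3; {[8,9],[6,10],[9,11]} hit by 9; {[14,15],[9,16]} hit by 15; {[16,17]} hit by 17; {[18,19],[18,20]} hit by 19; {[20,21]} hit by 21.
Points: 3, 9, 15, 17, 19, 21 (6 total).

17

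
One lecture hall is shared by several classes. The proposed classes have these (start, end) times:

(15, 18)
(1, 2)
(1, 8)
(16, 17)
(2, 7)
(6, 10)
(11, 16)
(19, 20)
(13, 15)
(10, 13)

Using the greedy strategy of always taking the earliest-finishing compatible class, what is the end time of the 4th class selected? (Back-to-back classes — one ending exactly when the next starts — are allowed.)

Sorted by end: (1,2)  (2,7)  (1,8)  (6,10)  (10,13)  (13,15)  (11,16)  (16,17)  (15,18)  (19,20)
take (1,2); take (2,7); skip (1,8); take (10,13); take (13,15); skip (11,16); take (16,17); take (19,20).
Selected: (1,2) (2,7) (10,13) (13,15) (16,17) (19,20)

15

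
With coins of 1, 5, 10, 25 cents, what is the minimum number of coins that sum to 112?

112 − 4×25→12 − 1×10→2 − 2×1→0
Total coins = 4 + 1 + 2 = 7

7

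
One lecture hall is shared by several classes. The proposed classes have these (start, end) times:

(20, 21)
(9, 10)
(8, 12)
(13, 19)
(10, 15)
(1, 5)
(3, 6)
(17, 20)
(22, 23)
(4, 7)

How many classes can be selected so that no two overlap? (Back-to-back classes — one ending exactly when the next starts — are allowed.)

Sorted by end: (1,5)  (3,6)  (4,7)  (9,10)  (8,12)  (10,15)  (13,19)  (17,20)  (20,21)  (22,23)
take (1,5); skip (3,6); take (9,10); take (10,15); take (17,20); take (20,21); take (22,23).
Selected 6 classes.

6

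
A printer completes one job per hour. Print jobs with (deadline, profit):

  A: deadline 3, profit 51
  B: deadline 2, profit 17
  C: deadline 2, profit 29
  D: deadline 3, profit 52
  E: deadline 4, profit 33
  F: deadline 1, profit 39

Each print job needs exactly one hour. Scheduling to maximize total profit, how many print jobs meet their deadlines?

4

Sort by profit descending; place each in the latest free slot ≤ its deadline.
Profit order: D=52 A=51 F=39 E=33 C=29 B=17
Assign: D→slot 3, A→slot 2, F→slot 1, E→slot 4, C skipped, B skipped.
Slots: [1:F] [2:A] [3:D] [4:E]
4 of 6 scheduled.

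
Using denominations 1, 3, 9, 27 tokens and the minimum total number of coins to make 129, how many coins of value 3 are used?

129 − 4×27→21 − 2×9→3 − 1×3→0
Count of 3: 1

1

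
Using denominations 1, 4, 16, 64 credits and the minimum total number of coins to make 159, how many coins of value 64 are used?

2

Greedy: take as many of the largest coin as possible, then repeat with the remainder.
159 = 2×64 + 1×16 + 3×4 + 3×1
Count of 64: 2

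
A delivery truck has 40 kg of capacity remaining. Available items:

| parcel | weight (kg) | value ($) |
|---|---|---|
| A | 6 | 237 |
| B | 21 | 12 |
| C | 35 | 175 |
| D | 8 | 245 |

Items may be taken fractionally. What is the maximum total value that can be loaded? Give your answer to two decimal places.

612.00

Order: A (237/6=39.50) > D (245/8=30.62) > C (175/35=5.00) > B (12/21=0.57)
Fill: take A (6 @ 237) → take D (8 @ 245) → take 26/35 of C → 130.00; 40/40 used.
Total value = 612.00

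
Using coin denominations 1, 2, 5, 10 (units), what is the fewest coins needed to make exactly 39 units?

6

39 = 3×10 + 1×5 + 2×2
Total coins = 3 + 1 + 2 = 6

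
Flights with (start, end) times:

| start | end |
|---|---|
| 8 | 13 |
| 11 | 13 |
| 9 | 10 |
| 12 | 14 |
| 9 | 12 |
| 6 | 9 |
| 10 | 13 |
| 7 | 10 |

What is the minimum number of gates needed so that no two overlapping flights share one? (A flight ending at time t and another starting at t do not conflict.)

Count concurrent intervals with a sweep; the peak is the room count.
starts: [6, 7, 8, 9, 9, 10, 11, 12]
ends:   [9, 10, 10, 12, 13, 13, 13, 14]
s6→1 s7→2 s8→3 e9→2 s9→3 s9→4  — peak 4.

4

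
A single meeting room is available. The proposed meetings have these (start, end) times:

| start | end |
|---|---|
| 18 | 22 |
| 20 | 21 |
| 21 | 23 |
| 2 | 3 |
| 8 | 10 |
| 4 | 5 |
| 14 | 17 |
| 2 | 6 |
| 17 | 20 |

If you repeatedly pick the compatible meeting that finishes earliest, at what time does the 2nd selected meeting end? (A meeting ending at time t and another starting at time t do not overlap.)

5

Sorted by end: (2,3)  (4,5)  (2,6)  (8,10)  (14,17)  (17,20)  (20,21)  (18,22)  (21,23)
take (2,3); take (4,5); take (8,10); take (14,17); take (17,20); take (20,21); skip (18,22); take (21,23).
Selected: (2,3) (4,5) (8,10) (14,17) (17,20) (20,21) (21,23)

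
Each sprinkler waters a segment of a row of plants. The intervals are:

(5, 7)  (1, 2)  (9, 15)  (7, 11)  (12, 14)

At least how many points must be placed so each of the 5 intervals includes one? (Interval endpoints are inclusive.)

Sort by right endpoint; whenever an interval is uncovered, place a point at its right end.
By right end: [1,2]  [5,7]  [7,11]  [12,14]  [9,15]
[1,2] uncovered → point at 2; [5,7] uncovered → point at 7; [12,14] uncovered → point at 14.
Points: 2, 7, 14 (3 total).

3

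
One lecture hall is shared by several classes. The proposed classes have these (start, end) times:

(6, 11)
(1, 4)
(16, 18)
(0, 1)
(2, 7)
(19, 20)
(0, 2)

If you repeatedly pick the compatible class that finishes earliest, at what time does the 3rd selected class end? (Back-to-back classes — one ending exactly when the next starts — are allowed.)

11

Sort by end time and greedily take each interval whose start is ≥ the last chosen end.
By end time: (0,1), (0,2), (1,4), (2,7), (6,11), (16,18), (19,20).
Pick (0,1); next start ≥ 1 → (1,4); next start ≥ 4 → (6,11); next start ≥ 11 → (16,18); next start ≥ 18 → (19,20).
Selected: (0,1) (1,4) (6,11) (16,18) (19,20)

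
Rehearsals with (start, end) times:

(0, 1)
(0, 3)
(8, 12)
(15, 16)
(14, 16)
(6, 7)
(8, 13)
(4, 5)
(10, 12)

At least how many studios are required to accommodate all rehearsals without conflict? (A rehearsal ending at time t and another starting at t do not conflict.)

3

Events (time:±→running): 0:+→1 0:+→2 1:-→1 3:-→0 4:+→1 5:-→0 6:+→1 7:-→0 8:+→1 8:+→2 10:+→3 … peak 3.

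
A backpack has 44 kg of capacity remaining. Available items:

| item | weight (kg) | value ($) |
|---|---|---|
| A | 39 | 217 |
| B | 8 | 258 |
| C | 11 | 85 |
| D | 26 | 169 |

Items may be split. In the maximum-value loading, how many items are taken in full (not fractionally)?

Sort by value per unit weight and fill in that order.
Order: B (258/8=32.25) > C (85/11=7.73) > D (169/26=6.50) > A (217/39=5.56)
Fill: take B (8 @ 258) → take C (11 @ 85) → take 25/26 of D → 162.50; 44/44 used.
2 item(s) taken whole; one partial (take 25/26 of D).

2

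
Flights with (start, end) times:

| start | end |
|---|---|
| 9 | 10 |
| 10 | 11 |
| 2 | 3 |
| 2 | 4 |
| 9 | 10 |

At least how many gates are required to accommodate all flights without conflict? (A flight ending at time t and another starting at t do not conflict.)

The answer is the maximum number of intervals overlapping at any instant.
Events (time:±→running): 2:+→1 2:+→2 … peak 2.

2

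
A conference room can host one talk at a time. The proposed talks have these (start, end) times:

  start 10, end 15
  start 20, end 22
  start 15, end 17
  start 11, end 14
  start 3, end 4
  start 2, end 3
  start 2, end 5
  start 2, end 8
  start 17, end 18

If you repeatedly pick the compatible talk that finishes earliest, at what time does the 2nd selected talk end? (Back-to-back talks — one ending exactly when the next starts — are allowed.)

Sorted by end: (2,3)  (3,4)  (2,5)  (2,8)  (11,14)  (10,15)  (15,17)  (17,18)  (20,22)
take (2,3); take (3,4); skip (2,5); take (11,14); take (15,17); take (17,18); take (20,22).
Selected: (2,3) (3,4) (11,14) (15,17) (17,18) (20,22)

4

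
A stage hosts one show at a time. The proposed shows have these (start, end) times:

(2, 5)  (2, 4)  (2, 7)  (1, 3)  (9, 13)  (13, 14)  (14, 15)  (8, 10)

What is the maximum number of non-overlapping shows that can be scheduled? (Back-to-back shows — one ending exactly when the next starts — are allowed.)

Greedy by earliest finish: after sorting by end time, pick each interval compatible with the last pick.
By end time: (1,3), (2,4), (2,5), (2,7), (8,10), (9,13), (13,14), (14,15).
Pick (1,3); next start ≥ 3 → (8,10); next start ≥ 10 → (13,14); next start ≥ 14 → (14,15).
Selected 4 shows.

4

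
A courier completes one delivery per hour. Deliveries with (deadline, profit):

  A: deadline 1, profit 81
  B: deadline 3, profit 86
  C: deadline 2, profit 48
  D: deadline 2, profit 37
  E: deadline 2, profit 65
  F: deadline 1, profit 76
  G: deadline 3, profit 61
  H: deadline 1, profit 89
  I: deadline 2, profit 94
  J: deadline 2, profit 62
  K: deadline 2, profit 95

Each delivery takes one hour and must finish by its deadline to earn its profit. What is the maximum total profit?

Profit order: K=95 I=94 H=89 B=86 A=81 F=76 E=65 J=62 G=61 C=48 D=37
Assign: K→slot 2, I→slot 1, H skipped, B→slot 3, A skipped, F skipped, E skipped, J skipped, G skipped, C skipped, D skipped.
Slots: [1:I] [2:K] [3:B]
Profit = 94 + 95 + 86 = 275

275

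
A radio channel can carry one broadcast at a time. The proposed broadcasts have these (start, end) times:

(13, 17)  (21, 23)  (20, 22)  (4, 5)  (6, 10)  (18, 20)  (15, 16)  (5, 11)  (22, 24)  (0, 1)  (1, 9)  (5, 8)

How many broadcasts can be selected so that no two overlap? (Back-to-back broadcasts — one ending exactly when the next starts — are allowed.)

Sorted by end: (0,1)  (4,5)  (5,8)  (1,9)  (6,10)  (5,11)  (15,16)  (13,17)  (18,20)  (20,22)  (21,23)  (22,24)
take (0,1); take (4,5); take (5,8); skip (6,10); take (15,16); skip (13,17); take (18,20); take (20,22); skip (21,23); take (22,24).
Selected 7 broadcasts.

7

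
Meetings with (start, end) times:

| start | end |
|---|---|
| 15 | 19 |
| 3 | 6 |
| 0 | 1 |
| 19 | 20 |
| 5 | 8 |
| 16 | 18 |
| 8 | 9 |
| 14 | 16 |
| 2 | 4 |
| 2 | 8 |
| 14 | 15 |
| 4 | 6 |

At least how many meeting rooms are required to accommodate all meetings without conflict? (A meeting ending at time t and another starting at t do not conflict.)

Events (time:±→running): 0:+→1 1:-→0 2:+→1 2:+→2 3:+→3 4:-→2 4:+→3 5:+→4 … peak 4.

4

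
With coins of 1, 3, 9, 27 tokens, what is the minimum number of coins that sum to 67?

5

Use the largest denomination that fits, subtract, and repeat.
67 = 2×27 + 1×9 + 1×3 + 1×1
Total coins = 2 + 1 + 1 + 1 = 5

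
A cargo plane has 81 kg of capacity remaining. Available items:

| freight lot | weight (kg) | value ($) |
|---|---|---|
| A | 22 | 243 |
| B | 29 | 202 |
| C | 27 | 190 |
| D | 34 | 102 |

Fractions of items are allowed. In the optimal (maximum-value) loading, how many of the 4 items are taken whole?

3

Ratios (sorted): A 11.05, C 7.04, B 6.97, D 3.00
take A (22 @ 243); take C (27 @ 190); take B (29 @ 202); take 3/34 of D → 9.00. Capacity used 81/81.
3 item(s) taken whole; one partial (take 3/34 of D).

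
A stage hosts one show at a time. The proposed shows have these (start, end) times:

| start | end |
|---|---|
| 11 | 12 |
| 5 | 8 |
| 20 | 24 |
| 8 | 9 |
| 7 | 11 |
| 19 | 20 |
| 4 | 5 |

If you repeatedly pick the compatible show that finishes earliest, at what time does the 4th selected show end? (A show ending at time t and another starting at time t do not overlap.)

Order by finish time; keep every interval that doesn't clash with the previous kept one.
Sorted by end: (4,5)  (5,8)  (8,9)  (7,11)  (11,12)  (19,20)  (20,24)
take (4,5); take (5,8); take (8,9); take (11,12); take (19,20); take (20,24).
Selected: (4,5) (5,8) (8,9) (11,12) (19,20) (20,24)

12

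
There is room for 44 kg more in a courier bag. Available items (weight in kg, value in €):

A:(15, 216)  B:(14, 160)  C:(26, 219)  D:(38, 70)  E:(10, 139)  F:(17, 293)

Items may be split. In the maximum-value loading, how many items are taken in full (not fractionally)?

3

Order: F (293/17=17.24) > A (216/15=14.40) > E (139/10=13.90) > B (160/14=11.43) > C (219/26=8.42) > D (70/38=1.84)
Fill: take F (17 @ 293) → take A (15 @ 216) → take E (10 @ 139) → take 2/14 of B → 22.86; 44/44 used.
3 item(s) taken whole; one partial (take 2/14 of B).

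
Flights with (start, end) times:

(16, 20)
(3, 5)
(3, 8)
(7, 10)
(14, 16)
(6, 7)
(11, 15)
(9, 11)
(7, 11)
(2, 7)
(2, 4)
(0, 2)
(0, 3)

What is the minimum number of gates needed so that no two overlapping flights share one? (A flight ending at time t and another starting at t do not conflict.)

starts: [0, 0, 2, 2, 3, 3, 6, 7, 7, 9, 11, 14, 16]
ends:   [2, 3, 4, 5, 7, 7, 8, 10, 11, 11, 15, 16, 20]
s0→1 s0→2 e2→1 s2→2 s2→3 e3→2 s3→3 s3→4  — peak 4.

4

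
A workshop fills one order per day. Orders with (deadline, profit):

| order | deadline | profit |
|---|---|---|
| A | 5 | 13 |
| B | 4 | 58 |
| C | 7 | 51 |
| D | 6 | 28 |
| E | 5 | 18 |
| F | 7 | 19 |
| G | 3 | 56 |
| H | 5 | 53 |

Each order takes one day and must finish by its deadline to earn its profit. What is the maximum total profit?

Profit order: B=58 G=56 H=53 C=51 D=28 F=19 E=18 A=13
Assign: B→slot 4, G→slot 3, H→slot 5, C→slot 7, D→slot 6, F→slot 2, E→slot 1, A skipped.
Slots: [1:E] [2:F] [3:G] [4:B] [5:H] [6:D] [7:C]
Profit = 18 + 19 + 56 + 58 + 53 + 28 + 51 = 283

283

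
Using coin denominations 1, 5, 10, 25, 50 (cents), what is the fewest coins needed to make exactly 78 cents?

78 = 1×50 + 1×25 + 3×1
Total coins = 1 + 1 + 3 = 5

5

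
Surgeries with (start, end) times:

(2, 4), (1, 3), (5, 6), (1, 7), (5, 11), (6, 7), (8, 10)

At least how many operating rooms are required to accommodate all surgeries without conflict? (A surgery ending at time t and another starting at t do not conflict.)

3

The answer is the maximum number of intervals overlapping at any instant.
starts: [1, 1, 2, 5, 5, 6, 8]
ends:   [3, 4, 6, 7, 7, 10, 11]
s1→1 s1→2 s2→3  — peak 3.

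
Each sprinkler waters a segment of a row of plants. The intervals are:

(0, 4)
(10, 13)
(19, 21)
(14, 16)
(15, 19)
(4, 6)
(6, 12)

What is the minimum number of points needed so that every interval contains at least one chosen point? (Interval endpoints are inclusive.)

4

By right end: [0,4]  [4,6]  [6,12]  [10,13]  [14,16]  [15,19]  [19,21]
[0,4] uncovered → point at 4; [6,12] uncovered → point at 12; [14,16] uncovered → point at 16; [19,21] uncovered → point at 21.
Points: 4, 12, 16, 21 (4 total).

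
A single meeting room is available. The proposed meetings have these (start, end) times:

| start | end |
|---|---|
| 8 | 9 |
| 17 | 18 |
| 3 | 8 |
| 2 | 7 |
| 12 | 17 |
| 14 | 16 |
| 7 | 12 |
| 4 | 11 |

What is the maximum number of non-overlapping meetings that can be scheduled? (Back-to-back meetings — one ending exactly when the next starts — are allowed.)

4

Order by finish time; keep every interval that doesn't clash with the previous kept one.
By end time: (2,7), (3,8), (8,9), (4,11), (7,12), (14,16), (12,17), (17,18).
Pick (2,7); next start ≥ 7 → (8,9); next start ≥ 9 → (14,16); next start ≥ 16 → (17,18).
Selected 4 meetings.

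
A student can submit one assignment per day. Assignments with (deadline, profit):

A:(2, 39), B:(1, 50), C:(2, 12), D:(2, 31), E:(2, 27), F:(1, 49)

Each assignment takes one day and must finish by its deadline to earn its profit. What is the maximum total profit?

89

Sort by profit descending; place each in the latest free slot ≤ its deadline.
Profit order: B=50 F=49 A=39 D=31 E=27 C=12
Assign: B→slot 1, F skipped, A→slot 2, D skipped, E skipped, C skipped.
Slots: [1:B] [2:A]
Profit = 50 + 39 = 89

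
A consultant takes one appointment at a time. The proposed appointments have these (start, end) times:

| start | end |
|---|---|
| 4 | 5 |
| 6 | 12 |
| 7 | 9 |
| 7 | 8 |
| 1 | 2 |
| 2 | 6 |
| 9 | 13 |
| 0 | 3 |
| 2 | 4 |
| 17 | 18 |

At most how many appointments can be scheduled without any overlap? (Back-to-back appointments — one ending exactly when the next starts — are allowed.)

6

Greedy by earliest finish: after sorting by end time, pick each interval compatible with the last pick.
By end time: (1,2), (0,3), (2,4), (4,5), (2,6), (7,8), (7,9), (6,12), (9,13), (17,18).
Pick (1,2); next start ≥ 2 → (2,4); next start ≥ 4 → (4,5); next start ≥ 5 → (7,8); next start ≥ 8 → (9,13); next start ≥ 13 → (17,18).
Selected 6 appointments.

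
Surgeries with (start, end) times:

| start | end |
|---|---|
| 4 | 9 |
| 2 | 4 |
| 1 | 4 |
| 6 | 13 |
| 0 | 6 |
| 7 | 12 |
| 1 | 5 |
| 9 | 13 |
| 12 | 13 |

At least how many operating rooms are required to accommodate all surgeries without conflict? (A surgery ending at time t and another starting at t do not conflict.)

4

The answer is the maximum number of intervals overlapping at any instant.
Events (time:±→running): 0:+→1 1:+→2 1:+→3 2:+→4 … peak 4.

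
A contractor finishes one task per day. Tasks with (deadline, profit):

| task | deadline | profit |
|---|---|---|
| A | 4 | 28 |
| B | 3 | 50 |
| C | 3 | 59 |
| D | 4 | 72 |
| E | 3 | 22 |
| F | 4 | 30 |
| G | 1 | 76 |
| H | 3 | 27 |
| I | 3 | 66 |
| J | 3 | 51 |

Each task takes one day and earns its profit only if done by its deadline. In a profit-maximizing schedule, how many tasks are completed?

Profit order: G=76 D=72 I=66 C=59 J=51 B=50 F=30 A=28 H=27 E=22
Assign: G→slot 1, D→slot 4, I→slot 3, C→slot 2, J skipped, B skipped, F skipped, A skipped, H skipped, E skipped.
Slots: [1:G] [2:C] [3:I] [4:D]
4 of 10 scheduled.

4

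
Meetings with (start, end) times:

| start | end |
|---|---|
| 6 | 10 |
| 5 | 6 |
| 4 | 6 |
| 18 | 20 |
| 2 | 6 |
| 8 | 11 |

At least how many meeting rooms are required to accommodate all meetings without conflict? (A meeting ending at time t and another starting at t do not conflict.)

3

starts: [2, 4, 5, 6, 8, 18]
ends:   [6, 6, 6, 10, 11, 20]
s2→1 s4→2 s5→3  — peak 3.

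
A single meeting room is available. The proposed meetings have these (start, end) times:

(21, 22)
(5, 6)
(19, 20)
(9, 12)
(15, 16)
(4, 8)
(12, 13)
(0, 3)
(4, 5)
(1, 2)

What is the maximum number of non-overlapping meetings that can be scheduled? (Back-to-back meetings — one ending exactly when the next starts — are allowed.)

Greedy by earliest finish: after sorting by end time, pick each interval compatible with the last pick.
By end time: (1,2), (0,3), (4,5), (5,6), (4,8), (9,12), (12,13), (15,16), (19,20), (21,22).
Pick (1,2); next start ≥ 2 → (4,5); next start ≥ 5 → (5,6); next start ≥ 6 → (9,12); next start ≥ 12 → (12,13); next start ≥ 13 → (15,16); next start ≥ 16 → (19,20); next start ≥ 20 → (21,22).
Selected 8 meetings.

8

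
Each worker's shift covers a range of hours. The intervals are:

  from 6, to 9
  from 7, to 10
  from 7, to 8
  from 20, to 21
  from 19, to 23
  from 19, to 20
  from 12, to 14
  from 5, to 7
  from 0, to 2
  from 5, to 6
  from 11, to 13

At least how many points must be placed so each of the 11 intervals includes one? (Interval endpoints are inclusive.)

Process intervals by earliest right end; each time one isn't hit yet, stab at its right endpoint.
By right end: [0,2]  [5,6]  [5,7]  [7,8]  [6,9]  [7,10]  [11,13]  [12,14]  [19,20]  [20,21]  [19,23]
[0,2] uncovered → point at 2; [5,6] uncovered → point at 6; [7,8] uncovered → point at 8; [11,13] uncovered → point at 13; [19,20] uncovered → point at 20.
Points: 2, 6, 8, 13, 20 (5 total).

5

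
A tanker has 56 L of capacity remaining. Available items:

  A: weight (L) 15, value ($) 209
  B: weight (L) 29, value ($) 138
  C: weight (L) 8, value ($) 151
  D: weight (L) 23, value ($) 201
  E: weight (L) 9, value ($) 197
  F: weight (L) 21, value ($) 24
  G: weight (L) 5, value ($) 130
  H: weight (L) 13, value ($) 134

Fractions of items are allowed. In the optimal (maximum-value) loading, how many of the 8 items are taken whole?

Sort by value per unit weight and fill in that order.
Ratios (sorted): G 26.00, E 21.89, C 18.88, A 13.93, H 10.31, D 8.74, B 4.76, F 1.14
take G (5 @ 130); take E (9 @ 197); take C (8 @ 151); take A (15 @ 209); take H (13 @ 134); take 6/23 of D → 52.43. Capacity used 56/56.
5 item(s) taken whole; one partial (take 6/23 of D).

5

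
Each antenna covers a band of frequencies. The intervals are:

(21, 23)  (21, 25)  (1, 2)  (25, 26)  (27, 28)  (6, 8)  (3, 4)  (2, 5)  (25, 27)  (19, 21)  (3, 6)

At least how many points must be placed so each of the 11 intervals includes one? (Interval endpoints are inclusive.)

6

Process intervals by earliest right end; each time one isn't hit yet, stab at its right endpoint.
By right end: [1,2]  [3,4]  [2,5]  [3,6]  [6,8]  [19,21]  [21,23]  [21,25]  [25,26]  [25,27]  [27,28]
[1,2] uncovered → point at 2; [3,4] uncovered → point at 4; [6,8] uncovered → point at 8; [19,21] uncovered → point at 21; [25,26] uncovered → point at 26; [27,28] uncovered → point at 28.
Points: 2, 4, 8, 21, 26, 28 (6 total).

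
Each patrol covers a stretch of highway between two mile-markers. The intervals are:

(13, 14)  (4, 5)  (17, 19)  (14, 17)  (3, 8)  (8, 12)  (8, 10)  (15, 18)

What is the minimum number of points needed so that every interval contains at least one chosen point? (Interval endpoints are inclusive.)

By right end: [4,5]  [3,8]  [8,10]  [8,12]  [13,14]  [14,17]  [15,18]  [17,19]
[4,5] uncovered → point at 5; [8,10] uncovered → point at 10; [13,14] uncovered → point at 14; [15,18] uncovered → point at 18.
Points: 5, 10, 14, 18 (4 total).

4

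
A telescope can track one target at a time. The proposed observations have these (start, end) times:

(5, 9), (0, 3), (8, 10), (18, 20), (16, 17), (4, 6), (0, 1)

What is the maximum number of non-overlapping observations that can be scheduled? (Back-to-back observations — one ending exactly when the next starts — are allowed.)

Order by finish time; keep every interval that doesn't clash with the previous kept one.
By end time: (0,1), (0,3), (4,6), (5,9), (8,10), (16,17), (18,20).
Pick (0,1); next start ≥ 1 → (4,6); next start ≥ 6 → (8,10); next start ≥ 10 → (16,17); next start ≥ 17 → (18,20).
Selected 5 observations.

5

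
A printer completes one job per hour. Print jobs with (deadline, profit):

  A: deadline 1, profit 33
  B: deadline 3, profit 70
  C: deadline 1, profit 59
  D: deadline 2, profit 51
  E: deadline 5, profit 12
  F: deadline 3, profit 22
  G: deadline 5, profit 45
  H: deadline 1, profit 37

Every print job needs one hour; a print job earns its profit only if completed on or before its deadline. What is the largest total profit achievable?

237

Profit order: B=70 C=59 D=51 G=45 H=37 A=33 F=22 E=12
Assign: B→slot 3, C→slot 1, D→slot 2, G→slot 5, H skipped, A skipped, F skipped, E→slot 4.
Slots: [1:C] [2:D] [3:B] [4:E] [5:G]
Profit = 59 + 51 + 70 + 12 + 45 = 237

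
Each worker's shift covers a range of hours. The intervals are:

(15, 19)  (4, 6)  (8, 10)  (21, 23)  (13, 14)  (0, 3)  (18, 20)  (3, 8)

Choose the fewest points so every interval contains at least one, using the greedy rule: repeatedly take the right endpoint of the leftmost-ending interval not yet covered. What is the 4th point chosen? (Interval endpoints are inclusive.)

14

Sort by right endpoint; whenever an interval is uncovered, place a point at its right end.
By right end: [0,3]  [4,6]  [3,8]  [8,10]  [13,14]  [15,19]  [18,20]  [21,23]
[0,3] uncovered → point at 3; [4,6] uncovered → point at 6; [8,10] uncovered → point at 10; [13,14] uncovered → point at 14; [15,19] uncovered → point at 19; [21,23] uncovered → point at 23.
Points: 3, 6, 10, 14, 19, 23 (6 total).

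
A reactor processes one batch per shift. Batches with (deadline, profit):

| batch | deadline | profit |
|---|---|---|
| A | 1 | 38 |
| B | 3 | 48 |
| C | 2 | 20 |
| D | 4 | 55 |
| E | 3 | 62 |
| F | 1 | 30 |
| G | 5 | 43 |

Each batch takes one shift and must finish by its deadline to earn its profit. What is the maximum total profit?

Profit order: E=62 D=55 B=48 G=43 A=38 F=30 C=20
Assign: E→slot 3, D→slot 4, B→slot 2, G→slot 5, A→slot 1, F skipped, C skipped.
Slots: [1:A] [2:B] [3:E] [4:D] [5:G]
Profit = 38 + 48 + 62 + 55 + 43 = 246

246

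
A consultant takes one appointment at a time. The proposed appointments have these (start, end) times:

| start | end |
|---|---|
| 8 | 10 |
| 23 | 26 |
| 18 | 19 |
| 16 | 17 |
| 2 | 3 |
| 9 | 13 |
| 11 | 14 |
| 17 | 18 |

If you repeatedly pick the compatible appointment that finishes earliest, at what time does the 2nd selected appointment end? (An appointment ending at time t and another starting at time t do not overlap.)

Sorted by end: (2,3)  (8,10)  (9,13)  (11,14)  (16,17)  (17,18)  (18,19)  (23,26)
take (2,3); take (8,10); skip (9,13); take (11,14); take (16,17); take (17,18); take (18,19); take (23,26).
Selected: (2,3) (8,10) (11,14) (16,17) (17,18) (18,19) (23,26)

10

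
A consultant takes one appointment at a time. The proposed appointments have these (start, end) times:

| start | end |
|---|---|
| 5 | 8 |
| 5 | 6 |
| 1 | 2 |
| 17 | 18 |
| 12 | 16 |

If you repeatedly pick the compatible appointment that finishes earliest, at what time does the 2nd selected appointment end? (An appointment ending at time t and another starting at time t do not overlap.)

Greedy by earliest finish: after sorting by end time, pick each interval compatible with the last pick.
By end time: (1,2), (5,6), (5,8), (12,16), (17,18).
Pick (1,2); next start ≥ 2 → (5,6); next start ≥ 6 → (12,16); next start ≥ 16 → (17,18).
Selected: (1,2) (5,6) (12,16) (17,18)

6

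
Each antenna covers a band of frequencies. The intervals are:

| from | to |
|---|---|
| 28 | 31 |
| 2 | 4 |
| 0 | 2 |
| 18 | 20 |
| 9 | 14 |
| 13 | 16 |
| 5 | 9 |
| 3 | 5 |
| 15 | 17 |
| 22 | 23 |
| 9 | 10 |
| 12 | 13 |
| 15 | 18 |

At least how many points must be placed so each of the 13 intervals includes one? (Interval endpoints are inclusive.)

Sorted: [0,2] [2,4] [3,5] [5,9] [9,10] [12,13] [9,14] [13,16] [15,17] [15,18] [18,20] [22,23] [28,31]
{[0,2],[2,4]} hit by 2; {[3,5],[5,9]} hit by 5; {[9,10]} hit by 10; {[12,13],[9,14],[13,16]} hit by 13; {[15,17],[15,18]} hit by 17; {[18,20]} hit by 20; {[22,23]} hit by 23; {[28,31]} hit by 31.
Points: 2, 5, 10, 13, 17, 20, 23, 31 (8 total).

8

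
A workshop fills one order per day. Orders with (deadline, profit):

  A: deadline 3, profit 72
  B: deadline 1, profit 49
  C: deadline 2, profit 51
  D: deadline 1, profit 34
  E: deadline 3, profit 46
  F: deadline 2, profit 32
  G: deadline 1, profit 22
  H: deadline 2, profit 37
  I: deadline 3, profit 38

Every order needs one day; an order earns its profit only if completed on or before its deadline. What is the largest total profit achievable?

Sort by profit descending; place each in the latest free slot ≤ its deadline.
Profit order: A=72 C=51 B=49 E=46 I=38 H=37 D=34 F=32 G=22
Assign: A→slot 3, C→slot 2, B→slot 1, E skipped, I skipped, H skipped, D skipped, F skipped, G skipped.
Slots: [1:B] [2:C] [3:A]
Profit = 49 + 51 + 72 = 172

172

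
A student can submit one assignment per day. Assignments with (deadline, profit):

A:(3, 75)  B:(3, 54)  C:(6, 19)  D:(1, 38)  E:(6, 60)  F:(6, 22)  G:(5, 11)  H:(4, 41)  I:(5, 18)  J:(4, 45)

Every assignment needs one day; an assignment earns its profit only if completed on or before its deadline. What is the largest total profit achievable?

Take jobs in profit order; each goes to the latest open slot no later than its deadline.
Profit order: A=75 E=60 B=54 J=45 H=41 D=38 F=22 C=19 I=18 G=11
Assign: A→slot 3, E→slot 6, B→slot 2, J→slot 4, H→slot 1, D skipped, F→slot 5, C skipped, I skipped, G skipped.
Slots: [1:H] [2:B] [3:A] [4:J] [5:F] [6:E]
Profit = 41 + 54 + 75 + 45 + 22 + 60 = 297

297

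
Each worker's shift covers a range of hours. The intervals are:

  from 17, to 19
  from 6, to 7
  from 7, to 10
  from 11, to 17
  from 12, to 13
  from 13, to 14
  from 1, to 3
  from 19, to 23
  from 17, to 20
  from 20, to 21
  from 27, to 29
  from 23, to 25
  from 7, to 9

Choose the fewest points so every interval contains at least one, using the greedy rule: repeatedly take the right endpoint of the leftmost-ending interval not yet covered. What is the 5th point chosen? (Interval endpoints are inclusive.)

By right end: [1,3]  [6,7]  [7,9]  [7,10]  [12,13]  [13,14]  [11,17]  [17,19]  [17,20]  [20,21]  [19,23]  [23,25]  [27,29]
[1,3] uncovered → point at 3; [6,7] uncovered → point at 7; [12,13] uncovered → point at 13; [17,19] uncovered → point at 19; [20,21] uncovered → point at 21; [23,25] uncovered → point at 25; [27,29] uncovered → point at 29.
Points: 3, 7, 13, 19, 21, 25, 29 (7 total).

21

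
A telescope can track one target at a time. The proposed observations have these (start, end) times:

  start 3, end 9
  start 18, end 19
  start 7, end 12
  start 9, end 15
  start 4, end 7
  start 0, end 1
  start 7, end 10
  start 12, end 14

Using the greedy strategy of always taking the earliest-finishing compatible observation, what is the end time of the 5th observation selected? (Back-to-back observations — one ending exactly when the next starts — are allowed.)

19

Greedy by earliest finish: after sorting by end time, pick each interval compatible with the last pick.
Sorted by end: (0,1)  (4,7)  (3,9)  (7,10)  (7,12)  (12,14)  (9,15)  (18,19)
take (0,1); take (4,7); take (7,10); take (12,14); skip (9,15); take (18,19).
Selected: (0,1) (4,7) (7,10) (12,14) (18,19)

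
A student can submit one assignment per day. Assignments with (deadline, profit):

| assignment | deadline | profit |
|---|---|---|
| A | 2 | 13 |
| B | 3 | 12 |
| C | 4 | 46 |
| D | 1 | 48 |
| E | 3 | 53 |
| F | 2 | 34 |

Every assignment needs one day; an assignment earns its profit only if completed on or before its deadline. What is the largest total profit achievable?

Profit order: E=53 D=48 C=46 F=34 A=13 B=12
Assign: E→slot 3, D→slot 1, C→slot 4, F→slot 2, A skipped, B skipped.
Slots: [1:D] [2:F] [3:E] [4:C]
Profit = 48 + 34 + 53 + 46 = 181

181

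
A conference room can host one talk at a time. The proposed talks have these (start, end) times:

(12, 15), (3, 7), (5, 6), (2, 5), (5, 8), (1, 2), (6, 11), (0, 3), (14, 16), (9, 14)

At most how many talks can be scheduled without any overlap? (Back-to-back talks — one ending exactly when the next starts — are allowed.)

5

Sorted by end: (1,2)  (0,3)  (2,5)  (5,6)  (3,7)  (5,8)  (6,11)  (9,14)  (12,15)  (14,16)
take (1,2); skip (0,3); take (2,5); take (5,6); skip (5,8); take (6,11); skip (9,14); take (12,15); skip (14,16).
Selected 5 talks.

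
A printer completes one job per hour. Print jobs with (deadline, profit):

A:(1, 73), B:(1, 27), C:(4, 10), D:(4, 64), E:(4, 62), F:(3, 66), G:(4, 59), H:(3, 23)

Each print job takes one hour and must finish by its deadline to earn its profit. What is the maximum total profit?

265

By profit: A(d1,73), F(d3,66), D(d4,64), E(d4,62), G(d4,59), B(d1,27), H(d3,23), C(d4,10)
A→slot 1; F→slot 3; D→slot 4; E→slot 2; G skipped; B skipped; H skipped; C skipped.
Profit = 73 + 62 + 66 + 64 = 265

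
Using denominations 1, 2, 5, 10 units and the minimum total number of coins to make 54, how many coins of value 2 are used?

2

54 − 5×10→4 − 2×2→0
Count of 2: 2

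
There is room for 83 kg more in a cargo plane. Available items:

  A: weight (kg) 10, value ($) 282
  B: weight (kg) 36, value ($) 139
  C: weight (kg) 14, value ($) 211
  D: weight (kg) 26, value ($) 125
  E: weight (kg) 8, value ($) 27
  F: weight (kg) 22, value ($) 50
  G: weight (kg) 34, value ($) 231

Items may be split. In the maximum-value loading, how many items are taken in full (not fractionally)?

3

Sort by value per unit weight and fill in that order.
Order: A (282/10=28.20) > C (211/14=15.07) > G (231/34=6.79) > D (125/26=4.81) > B (139/36=3.86) > E (27/8=3.38) > F (50/22=2.27)
Fill: take A (10 @ 282) → take C (14 @ 211) → take G (34 @ 231) → take 25/26 of D → 120.19; 83/83 used.
3 item(s) taken whole; one partial (take 25/26 of D).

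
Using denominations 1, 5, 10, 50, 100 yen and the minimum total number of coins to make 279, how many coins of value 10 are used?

2

Greedy: take as many of the largest coin as possible, then repeat with the remainder.
279 − 2×100→79 − 1×50→29 − 2×10→9 − 1×5→4 − 4×1→0
Count of 10: 2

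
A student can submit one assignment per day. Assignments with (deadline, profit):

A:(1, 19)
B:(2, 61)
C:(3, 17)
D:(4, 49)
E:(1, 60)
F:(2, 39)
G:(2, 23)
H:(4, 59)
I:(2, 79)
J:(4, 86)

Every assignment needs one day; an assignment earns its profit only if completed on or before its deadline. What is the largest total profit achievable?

Take jobs in profit order; each goes to the latest open slot no later than its deadline.
By profit: J(d4,86), I(d2,79), B(d2,61), E(d1,60), H(d4,59), D(d4,49), F(d2,39), G(d2,23), A(d1,19), C(d3,17)
J→slot 4; I→slot 2; B→slot 1; E skipped; H→slot 3; D skipped; F skipped; G skipped; A skipped; C skipped.
Profit = 61 + 79 + 59 + 86 = 285

285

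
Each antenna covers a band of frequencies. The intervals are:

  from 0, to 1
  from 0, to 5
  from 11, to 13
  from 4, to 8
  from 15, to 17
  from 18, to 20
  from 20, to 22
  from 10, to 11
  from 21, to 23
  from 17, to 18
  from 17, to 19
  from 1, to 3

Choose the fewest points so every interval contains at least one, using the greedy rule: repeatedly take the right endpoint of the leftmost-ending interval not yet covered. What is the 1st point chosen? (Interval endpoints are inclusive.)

By right end: [0,1]  [1,3]  [0,5]  [4,8]  [10,11]  [11,13]  [15,17]  [17,18]  [17,19]  [18,20]  [20,22]  [21,23]
[0,1] uncovered → point at 1; [4,8] uncovered → point at 8; [10,11] uncovered → point at 11; [15,17] uncovered → point at 17; [18,20] uncovered → point at 20; [21,23] uncovered → point at 23.
Points: 1, 8, 11, 17, 20, 23 (6 total).

1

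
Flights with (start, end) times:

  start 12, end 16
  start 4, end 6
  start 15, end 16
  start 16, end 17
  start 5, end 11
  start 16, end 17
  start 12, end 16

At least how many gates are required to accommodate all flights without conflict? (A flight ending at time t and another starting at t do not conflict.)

The answer is the maximum number of intervals overlapping at any instant.
starts: [4, 5, 12, 12, 15, 16, 16]
ends:   [6, 11, 16, 16, 16, 17, 17]
s4→1 s5→2 e6→1 e11→0 s12→1 s12→2 s15→3  — peak 3.

3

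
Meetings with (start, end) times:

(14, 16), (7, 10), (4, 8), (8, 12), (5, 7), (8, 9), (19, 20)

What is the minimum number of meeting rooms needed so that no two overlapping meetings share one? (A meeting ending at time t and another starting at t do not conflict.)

3

The answer is the maximum number of intervals overlapping at any instant.
starts: [4, 5, 7, 8, 8, 14, 19]
ends:   [7, 8, 9, 10, 12, 16, 20]
s4→1 s5→2 e7→1 s7→2 e8→1 s8→2 s8→3  — peak 3.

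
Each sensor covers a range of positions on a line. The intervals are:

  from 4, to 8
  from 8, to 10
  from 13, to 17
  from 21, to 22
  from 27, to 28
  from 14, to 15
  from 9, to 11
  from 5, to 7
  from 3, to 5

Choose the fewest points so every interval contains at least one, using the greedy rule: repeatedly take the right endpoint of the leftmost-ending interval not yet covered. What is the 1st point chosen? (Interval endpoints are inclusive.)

5

Sort by right endpoint; whenever an interval is uncovered, place a point at its right end.
Sorted: [3,5] [5,7] [4,8] [8,10] [9,11] [14,15] [13,17] [21,22] [27,28]
{[3,5],[5,7],[4,8]} hit by 5; {[8,10],[9,11]} hit by 10; {[14,15],[13,17]} hit by 15; {[21,22]} hit by 22; {[27,28]} hit by 28.
Points: 5, 10, 15, 22, 28 (5 total).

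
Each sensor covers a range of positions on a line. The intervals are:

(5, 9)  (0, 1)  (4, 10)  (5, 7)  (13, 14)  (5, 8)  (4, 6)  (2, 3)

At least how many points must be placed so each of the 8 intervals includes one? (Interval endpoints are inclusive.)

4

Sort by right endpoint; whenever an interval is uncovered, place a point at its right end.
By right end: [0,1]  [2,3]  [4,6]  [5,7]  [5,8]  [5,9]  [4,10]  [13,14]
[0,1] uncovered → point at 1; [2,3] uncovered → point at 3; [4,6] uncovered → point at 6; [13,14] uncovered → point at 14.
Points: 1, 3, 6, 14 (4 total).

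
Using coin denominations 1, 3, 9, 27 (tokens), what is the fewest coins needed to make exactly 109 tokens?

109 − 4×27→1 − 1×1→0
Total coins = 4 + 1 = 5

5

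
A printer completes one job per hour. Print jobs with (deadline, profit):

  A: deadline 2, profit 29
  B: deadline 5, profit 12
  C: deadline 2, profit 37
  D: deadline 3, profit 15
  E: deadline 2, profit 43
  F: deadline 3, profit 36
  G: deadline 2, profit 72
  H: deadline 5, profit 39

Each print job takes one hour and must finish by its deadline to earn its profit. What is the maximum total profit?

Take jobs in profit order; each goes to the latest open slot no later than its deadline.
Profit order: G=72 E=43 H=39 C=37 F=36 A=29 D=15 B=12
Assign: G→slot 2, E→slot 1, H→slot 5, C skipped, F→slot 3, A skipped, D skipped, B→slot 4.
Slots: [1:E] [2:G] [3:F] [4:B] [5:H]
Profit = 43 + 72 + 36 + 12 + 39 = 202

202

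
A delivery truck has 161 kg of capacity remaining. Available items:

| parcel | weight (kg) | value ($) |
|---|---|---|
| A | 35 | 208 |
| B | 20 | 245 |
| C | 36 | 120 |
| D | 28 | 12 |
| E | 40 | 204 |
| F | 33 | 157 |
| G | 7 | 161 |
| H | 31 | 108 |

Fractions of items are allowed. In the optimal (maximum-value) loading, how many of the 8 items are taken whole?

5

Sort by value per unit weight and fill in that order.
Order: G (161/7=23.00) > B (245/20=12.25) > A (208/35=5.94) > E (204/40=5.10) > F (157/33=4.76) > H (108/31=3.48) > C (120/36=3.33) > D (12/28=0.43)
Fill: take G (7 @ 161) → take B (20 @ 245) → take A (35 @ 208) → take E (40 @ 204) → take F (33 @ 157) → take 26/31 of H → 90.58; 161/161 used.
5 item(s) taken whole; one partial (take 26/31 of H).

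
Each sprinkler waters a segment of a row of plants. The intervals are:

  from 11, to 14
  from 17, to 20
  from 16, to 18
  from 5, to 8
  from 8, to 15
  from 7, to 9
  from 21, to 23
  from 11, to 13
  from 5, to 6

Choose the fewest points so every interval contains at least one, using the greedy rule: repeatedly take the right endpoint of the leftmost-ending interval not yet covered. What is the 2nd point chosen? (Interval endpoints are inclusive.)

By right end: [5,6]  [5,8]  [7,9]  [11,13]  [11,14]  [8,15]  [16,18]  [17,20]  [21,23]
[5,6] uncovered → point at 6; [7,9] uncovered → point at 9; [11,13] uncovered → point at 13; [16,18] uncovered → point at 18; [21,23] uncovered → point at 23.
Points: 6, 9, 13, 18, 23 (5 total).

9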